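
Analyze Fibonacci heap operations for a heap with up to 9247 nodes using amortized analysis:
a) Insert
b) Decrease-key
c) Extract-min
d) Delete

Fibonacci heaps use lazy consolidation. Potential function Phi = t + 2m (t = number of trees, m = marked nodes).
- Insert: O(1) actual, Delta Phi = +1 (one new tree) => O(1) amortized.
- Decrease-key: with c cascading cuts, actual cost is O(c); Delta Phi <= c - 2(c-1) + 2 = 4 - c (c new trees; >= c-1 marks cleared; <= 1 new mark). Amortized O(c) + (4 - c) = O(1).
- Extract-min: O(D(n) + t) actual; consolidation drops t to <= D(n)+1, so Delta Phi pays for the t term. D(n) = O(log n) for n = 9247 => O(log n) amortized.
- Delete: decrease-key to -inf then extract-min = O(log n).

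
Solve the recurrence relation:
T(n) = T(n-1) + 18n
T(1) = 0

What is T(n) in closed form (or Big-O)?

Unrolling: T(n) = 0 + 18*(2 + 3 + ... + n) = 0 + 18*(n(n+1)/2 - 1) = O(n^2).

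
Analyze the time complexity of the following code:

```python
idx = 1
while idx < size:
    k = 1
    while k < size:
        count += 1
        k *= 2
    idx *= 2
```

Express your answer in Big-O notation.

Time complexity: O(log^2 n).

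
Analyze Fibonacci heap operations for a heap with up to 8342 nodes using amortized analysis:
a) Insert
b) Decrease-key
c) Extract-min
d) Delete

Fibonacci heaps use lazy consolidation. Potential function Phi = t + 2m (t = number of trees, m = marked nodes).
- Insert: O(1) actual, Delta Phi = +1 (one new tree) => O(1) amortized.
- Decrease-key: with c cascading cuts, actual cost is O(c); Delta Phi <= c - 2(c-1) + 2 = 4 - c (c new trees; >= c-1 marks cleared; <= 1 new mark). Amortized O(c) + (4 - c) = O(1).
- Extract-min: O(D(n) + t) actual; consolidation drops t to <= D(n)+1, so Delta Phi pays for the t term. D(n) = O(log n) for n = 8342 => O(log n) amortized.
- Delete: decrease-key to -inf then extract-min = O(log n).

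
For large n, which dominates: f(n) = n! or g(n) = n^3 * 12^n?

f(n) = n! grows faster: by Stirling n! ~ (n/e)^n sqrt(2*pi*n); (n/e)^n eventually dominates n^3 * 12^n.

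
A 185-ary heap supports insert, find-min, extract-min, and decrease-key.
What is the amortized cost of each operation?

The 185-ary heap has height O(log_185 n). Insert sifts up: O(log_185 n). Find-min reads the root: O(1). Extract-min sifts down comparing 185 children per level: O(185 * log_185 n). Decrease-key sifts up: O(log_185 n).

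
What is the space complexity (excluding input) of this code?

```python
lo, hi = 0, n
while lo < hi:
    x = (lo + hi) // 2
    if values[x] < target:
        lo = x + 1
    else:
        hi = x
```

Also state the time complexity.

Space complexity: O(1).
Only a constant amount of auxiliary storage is used; nothing grows with n.
Time complexity: O(log n).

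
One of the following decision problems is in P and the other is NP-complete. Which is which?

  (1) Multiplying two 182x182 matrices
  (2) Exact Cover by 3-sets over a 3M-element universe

(1) is P: the schoolbook algorithm runs in O(n^3).
(2) is NP-complete: one of Karp's 21 NP-complete problems.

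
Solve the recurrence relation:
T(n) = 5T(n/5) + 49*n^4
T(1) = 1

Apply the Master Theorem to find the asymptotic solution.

a=5, b=5, f(n)=49*n^4. log_5(5) = 1 < 4. Case 3: T(n) = O(n^4).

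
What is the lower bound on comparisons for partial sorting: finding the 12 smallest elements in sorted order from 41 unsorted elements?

Finding 12 smallest of 41 in sorted order: Omega(41) to identify the 12 smallest, plus Omega(12 log 12) to sort them. Total: Omega(n + k log k).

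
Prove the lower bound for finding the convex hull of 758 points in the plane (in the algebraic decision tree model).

Reduction from sorting: given 758 numbers x_1,...,x_{758}, map x_i to the point (x_i, x_i^2) on the parabola y = x^2. All points are on the convex hull, and walking the hull gives them in sorted x-order. Since sorting requires Omega(n log n), so does planar convex hull.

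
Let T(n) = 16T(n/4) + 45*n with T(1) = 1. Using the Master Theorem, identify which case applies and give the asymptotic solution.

a=16, b=4, f(n)=45*n.
log_4(16) = 2 > 1.
Since f(n) = O(n^1) is polynomially smaller than n^2, Case 1 applies.
T(n) = Theta(n^2).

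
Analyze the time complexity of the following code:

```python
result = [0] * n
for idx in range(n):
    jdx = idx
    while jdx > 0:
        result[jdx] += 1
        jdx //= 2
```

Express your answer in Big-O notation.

Time complexity: O(n log n).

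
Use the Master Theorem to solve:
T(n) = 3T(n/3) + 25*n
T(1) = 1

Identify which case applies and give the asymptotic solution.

a=3, b=3, f(n)=25*n.
log_3(3) = 1, so n^(log_b(a)) = n.
f(n) = Theta(n), so Case 2 applies.
T(n) = Theta(n log n).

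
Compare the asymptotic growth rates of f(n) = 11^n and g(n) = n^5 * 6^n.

f(n) = 11^n grows faster: 11^n / (n^5 6^n) = (11/6)^n / n^5 -> infinity since 11/6 > 1.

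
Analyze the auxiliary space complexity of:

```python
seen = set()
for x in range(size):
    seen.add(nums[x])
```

Space complexity: O(n).
Auxiliary storage grows linearly with the input size n in the worst case.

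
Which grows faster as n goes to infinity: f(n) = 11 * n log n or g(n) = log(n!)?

f(n) = 11 * n log n and g(n) = log(n!) are Theta of each other: Stirling: log(n!) = n log n - n + O(log n) = Theta(n log n); the constant 11 doesn't change the Theta class.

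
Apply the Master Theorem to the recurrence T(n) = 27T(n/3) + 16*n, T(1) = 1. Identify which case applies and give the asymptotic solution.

a=27, b=3, f(n)=16*n.
log_3(27) = 3 > 1.
Since f(n) = O(n^1) is polynomially smaller than n^3, Case 1 applies.
T(n) = Theta(n^3).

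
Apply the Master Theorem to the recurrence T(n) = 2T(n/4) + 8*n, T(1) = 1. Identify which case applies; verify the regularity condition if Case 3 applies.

a=2, b=4, f(n)=8*n.
log_4(2) = 0.5 < 1.
f(n) = Omega(n^(0.5+epsilon)) for some epsilon > 0, so Case 3 is the candidate.
Regularity: a*f(n/b) = 2*8*(n/4)^1 = (2/4)*8*n^1 <= c*f(n) with c = 2/4 < 1. Satisfied.
Case 3: T(n) = Theta(n).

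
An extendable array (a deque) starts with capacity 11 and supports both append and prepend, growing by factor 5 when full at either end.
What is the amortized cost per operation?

Growth at either end copies all elements; capacities form a geometric sequence with ratio 5, so total copy cost over n operations is O(n) (two geometric series). Amortized O(1).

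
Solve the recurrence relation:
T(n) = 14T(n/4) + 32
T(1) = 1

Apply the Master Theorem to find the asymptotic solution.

a=14, b=4, f(n)=32. log_4(14) = 1.904. Case 1 of Master Theorem: T(n) = O(n^1.904).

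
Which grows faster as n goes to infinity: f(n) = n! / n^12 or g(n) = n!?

g(n) = n! grows faster: the ratio n!/(n!/n^12) = n^12 -> infinity.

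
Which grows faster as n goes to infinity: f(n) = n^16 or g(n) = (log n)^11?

f(n) = n^16 grows faster: any positive polynomial dominates any polylog.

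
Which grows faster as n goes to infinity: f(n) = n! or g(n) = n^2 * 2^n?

f(n) = n! grows faster: by Stirling n! ~ (n/e)^n sqrt(2*pi*n); (n/e)^n eventually dominates n^2 * 2^n.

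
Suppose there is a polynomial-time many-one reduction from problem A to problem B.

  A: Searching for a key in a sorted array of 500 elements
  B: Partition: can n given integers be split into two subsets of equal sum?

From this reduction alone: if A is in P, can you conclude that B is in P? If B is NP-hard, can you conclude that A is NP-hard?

A poly-time reduction A <=_p B transfers tractability DOWN (B easy => A easy) and hardness UP (A hard => B hard), not the reverse.
From A in P, the reduction alone does NOT give B in P: any problem in P trivially reduces to SAT, yet SAT is not known to be in P.
From B NP-hard, the reduction alone does NOT give A NP-hard: again, easy problems reduce to hard ones.
(Here in fact A is P and B is NP-complete.)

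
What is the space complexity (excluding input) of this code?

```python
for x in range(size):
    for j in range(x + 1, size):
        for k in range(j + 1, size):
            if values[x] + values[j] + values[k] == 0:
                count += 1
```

Space complexity: O(1).
Only a constant amount of auxiliary storage is used; nothing grows with n.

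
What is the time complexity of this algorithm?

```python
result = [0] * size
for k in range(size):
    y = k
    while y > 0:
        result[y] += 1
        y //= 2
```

Time complexity: O(n log n).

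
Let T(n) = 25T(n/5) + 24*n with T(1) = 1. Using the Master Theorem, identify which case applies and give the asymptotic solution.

a=25, b=5, f(n)=24*n.
log_5(25) = 2 > 1.
Since f(n) = O(n^1) is polynomially smaller than n^2, Case 1 applies.
T(n) = Theta(n^2).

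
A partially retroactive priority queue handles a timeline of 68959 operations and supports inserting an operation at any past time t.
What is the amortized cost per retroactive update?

Partially retroactive priority queues (Demaine-Iacono-Langerman) allow updates at past times with queries only at the present. With a balanced BST over the m = 68959 timeline events tracking bridges, each retroactive insert or delete is O(log m) amortized.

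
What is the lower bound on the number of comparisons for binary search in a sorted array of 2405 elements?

With 2405 possible positions, we need at least ceil(log_2(2405)) = 12 comparisons. Each comparison splits the remaining candidates by at most half.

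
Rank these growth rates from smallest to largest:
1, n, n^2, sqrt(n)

Ordered by growth rate: 1 < sqrt(n) < n < n^2.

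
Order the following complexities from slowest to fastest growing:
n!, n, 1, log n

Ordered by growth rate: 1 < log n < n < n!.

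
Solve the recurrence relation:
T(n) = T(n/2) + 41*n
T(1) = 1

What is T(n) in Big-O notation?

Geometric series: 41*n*(1 + 1/2 + 1/2^2 + ...) = O(n). T(n) = O(n).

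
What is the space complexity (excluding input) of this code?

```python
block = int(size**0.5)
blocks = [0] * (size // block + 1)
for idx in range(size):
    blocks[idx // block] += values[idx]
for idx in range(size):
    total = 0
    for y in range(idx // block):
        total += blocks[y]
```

Space complexity: O(sqrt(n)).
Storage scales with sqrt(n).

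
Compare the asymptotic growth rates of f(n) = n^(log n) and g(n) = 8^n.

g(n) = 8^n grows faster: take logs: log(n^(log n)) = (log n)^2, log(8^n) = n log 8; n dominates (log n)^2.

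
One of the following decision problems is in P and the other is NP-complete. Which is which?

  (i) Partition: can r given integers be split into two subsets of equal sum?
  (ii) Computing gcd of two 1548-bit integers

(i) is NP-complete: Subset Sum reduces to it (one of Karp's 21 NP-complete problems).
(ii) is P: the Euclidean algorithm runs in polynomial time in the bit-length.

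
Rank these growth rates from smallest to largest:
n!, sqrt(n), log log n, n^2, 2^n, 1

Ordered by growth rate: 1 < log log n < sqrt(n) < n^2 < 2^n < n!.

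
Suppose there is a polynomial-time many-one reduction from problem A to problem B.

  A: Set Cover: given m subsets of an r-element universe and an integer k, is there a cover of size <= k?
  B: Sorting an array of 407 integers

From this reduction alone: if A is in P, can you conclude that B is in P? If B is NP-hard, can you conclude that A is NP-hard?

A poly-time reduction A <=_p B transfers tractability DOWN (B easy => A easy) and hardness UP (A hard => B hard), not the reverse.
From A in P, the reduction alone does NOT give B in P: any problem in P trivially reduces to SAT, yet SAT is not known to be in P.
From B NP-hard, the reduction alone does NOT give A NP-hard: again, easy problems reduce to hard ones.
(Here in fact A is NP-complete and B is in P, so no such reduction is known -- its existence would imply P = NP; the analysis concerns only what the assumed reduction would or would not let you conclude.)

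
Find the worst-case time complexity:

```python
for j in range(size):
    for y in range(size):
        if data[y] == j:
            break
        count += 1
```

Time complexity: O(n^2).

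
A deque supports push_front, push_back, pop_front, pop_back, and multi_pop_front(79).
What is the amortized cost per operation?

Assign 2 credits to each push operation. A pop uses 1 saved credit. multi_pop_front(79) uses up to 79 saved credits from previous pushes. Credits never go negative. Amortized cost is O(1).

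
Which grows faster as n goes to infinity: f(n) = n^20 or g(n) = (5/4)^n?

g(n) = (5/4)^n grows faster: (5/4)^n is exponential with base 5/4 > 1, dominating every polynomial.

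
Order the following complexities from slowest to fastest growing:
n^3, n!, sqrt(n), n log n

Ordered by growth rate: sqrt(n) < n log n < n^3 < n!.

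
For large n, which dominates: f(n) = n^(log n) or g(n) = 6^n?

g(n) = 6^n grows faster: take logs: log(n^(log n)) = (log n)^2, log(6^n) = n log 6; n dominates (log n)^2.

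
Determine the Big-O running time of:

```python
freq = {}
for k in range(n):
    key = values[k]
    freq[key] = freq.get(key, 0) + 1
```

Time complexity: O(n).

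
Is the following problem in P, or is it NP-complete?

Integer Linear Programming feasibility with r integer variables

This problem is NP-complete: ILP feasibility is NP-complete (LP relaxation is in P).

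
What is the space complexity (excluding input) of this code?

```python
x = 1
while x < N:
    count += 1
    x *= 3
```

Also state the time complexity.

Space complexity: O(1).
Only a constant amount of auxiliary storage is used; nothing grows with n.
Time complexity: O(log n).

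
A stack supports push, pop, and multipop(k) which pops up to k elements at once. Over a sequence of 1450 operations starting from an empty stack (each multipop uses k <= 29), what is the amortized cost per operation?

Each element is pushed exactly once and popped at most once (whether by pop or as part of a multipop). So the total number of individual pops over the whole sequence is at most the number of pushes, which is at most 1450. Total work <= 2 * 1450, hence O(1) amortized per operation.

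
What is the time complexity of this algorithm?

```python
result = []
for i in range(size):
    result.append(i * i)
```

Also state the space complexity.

Time complexity: O(n).
Space complexity: O(n).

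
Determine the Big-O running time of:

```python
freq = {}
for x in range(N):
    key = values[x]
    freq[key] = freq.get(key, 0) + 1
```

Time complexity: O(n).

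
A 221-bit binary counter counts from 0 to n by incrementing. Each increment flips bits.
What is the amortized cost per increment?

Bit i flips every 2^i increments. Total flips over n increments: sum_{i=0}^{221} n/2^i < 2n. Amortized cost: 2n/n = O(1).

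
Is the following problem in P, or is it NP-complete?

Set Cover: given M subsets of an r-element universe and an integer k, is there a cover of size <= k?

This problem is NP-complete: one of Karp's 21 NP-complete problems (with k part of the input).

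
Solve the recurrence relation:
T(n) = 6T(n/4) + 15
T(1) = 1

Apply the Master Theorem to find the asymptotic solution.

a=6, b=4, f(n)=15. log_4(6) = 1.292. Case 1 of Master Theorem: T(n) = O(n^1.292).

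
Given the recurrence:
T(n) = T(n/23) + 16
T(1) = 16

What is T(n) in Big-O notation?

Each step divides n by 23 and adds 16. After log_23(n) steps, T(n) = O(log n).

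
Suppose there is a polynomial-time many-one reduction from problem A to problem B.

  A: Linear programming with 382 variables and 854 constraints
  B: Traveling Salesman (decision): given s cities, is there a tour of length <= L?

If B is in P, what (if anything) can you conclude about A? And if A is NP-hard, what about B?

A poly-time reduction A <=_p B means any A-instance can be transformed to a B-instance in poly time.
If B is in P: compose the reduction with B's poly-time algorithm to solve A in poly time, so A is in P.
If A is NP-hard: every NP problem reduces to A, which reduces to B; composing reductions, every NP problem reduces to B, so B is NP-hard.
(Here in fact A is P and B is NP-complete.)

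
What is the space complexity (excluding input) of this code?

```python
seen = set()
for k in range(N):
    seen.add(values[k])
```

Space complexity: O(n).
Auxiliary storage grows linearly with the input size n in the worst case.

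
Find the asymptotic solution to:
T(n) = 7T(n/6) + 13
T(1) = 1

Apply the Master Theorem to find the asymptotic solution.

a=7, b=6, f(n)=13. log_6(7) = 1.086. Case 1 of Master Theorem: T(n) = O(n^1.086).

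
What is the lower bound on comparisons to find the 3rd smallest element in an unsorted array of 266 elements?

Finding the 3rd smallest of 266 elements requires Omega(n) comparisons. Every element must participate in at least one comparison; otherwise it could be the 3rd smallest.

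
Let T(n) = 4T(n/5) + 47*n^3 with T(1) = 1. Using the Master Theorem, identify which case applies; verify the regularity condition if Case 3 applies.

a=4, b=5, f(n)=47*n^3.
log_5(4) = 0.8614 < 3.
f(n) = Omega(n^(0.8614+epsilon)) for some epsilon > 0, so Case 3 is the candidate.
Regularity: a*f(n/b) = 4*47*(n/5)^3 = (4/125)*47*n^3 <= c*f(n) with c = 4/125 < 1. Satisfied.
Case 3: T(n) = Theta(n^3).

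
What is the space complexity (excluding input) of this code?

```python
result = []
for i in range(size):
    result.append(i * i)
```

Space complexity: O(n).
Auxiliary storage grows linearly with the input size n in the worst case.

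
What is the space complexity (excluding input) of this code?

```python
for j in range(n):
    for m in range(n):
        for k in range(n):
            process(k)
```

Space complexity: O(1).
Only a constant amount of auxiliary storage is used; nothing grows with n.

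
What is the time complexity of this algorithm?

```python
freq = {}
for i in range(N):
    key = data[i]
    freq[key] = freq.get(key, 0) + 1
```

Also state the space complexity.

Time complexity: O(n).
Space complexity: O(n).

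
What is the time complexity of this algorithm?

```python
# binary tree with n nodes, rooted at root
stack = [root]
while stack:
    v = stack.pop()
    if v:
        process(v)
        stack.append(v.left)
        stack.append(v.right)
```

Time complexity: O(n).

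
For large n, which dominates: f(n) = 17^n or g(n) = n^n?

g(n) = n^n grows faster: n^n / 17^n = (n/17)^n -> infinity once n > 17.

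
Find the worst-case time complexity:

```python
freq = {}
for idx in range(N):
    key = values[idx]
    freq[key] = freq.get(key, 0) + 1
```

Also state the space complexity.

Time complexity: O(n).
Space complexity: O(n).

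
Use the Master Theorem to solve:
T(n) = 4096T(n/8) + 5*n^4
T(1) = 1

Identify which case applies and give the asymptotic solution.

a=4096, b=8, f(n)=5*n^4.
log_8(4096) = 4, so n^(log_b(a)) = n^4.
f(n) = Theta(n^4), so Case 2 applies.
T(n) = Theta(n^4 log n).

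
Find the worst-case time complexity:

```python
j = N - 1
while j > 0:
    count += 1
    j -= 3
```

Time complexity: O(n).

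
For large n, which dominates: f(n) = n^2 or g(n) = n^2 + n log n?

f(n) = n^2 and g(n) = n^2 + n log n are Theta of each other: the lower-order n log n term is o(n^2); both are Theta(n^2).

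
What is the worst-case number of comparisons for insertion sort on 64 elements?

Insertion sort on reverse-sorted input: 1 + 2 + ... + (64-1) = 2016 comparisons.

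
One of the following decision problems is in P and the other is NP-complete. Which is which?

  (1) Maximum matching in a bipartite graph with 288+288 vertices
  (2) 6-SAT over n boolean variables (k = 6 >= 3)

(1) is P: Hopcroft-Karp runs in O(E sqrt(V)).
(2) is NP-complete: 3-SAT is NP-complete (Cook-Levin); k-SAT for k>=3 reduces from 3-SAT.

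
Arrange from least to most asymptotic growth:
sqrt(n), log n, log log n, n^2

Ordered by growth rate: log log n < log n < sqrt(n) < n^2.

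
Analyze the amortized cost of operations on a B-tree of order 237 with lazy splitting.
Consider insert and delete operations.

In a B-tree of order 237, a node splits when it has 237 keys. With lazy splitting, we use potential Phi = number of full nodes + number of near-empty nodes. Each split costs O(1) but reduces potential. Between splits, at least 118 insertions must occur in that node. Amortized structural cost is O(1) per operation, plus O(log_237 n) traversal.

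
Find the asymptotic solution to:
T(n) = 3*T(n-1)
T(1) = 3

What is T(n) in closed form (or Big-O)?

Each step multiplies by 3. T(n) = T(1)*3^(n-1) = 3*3^(n-1).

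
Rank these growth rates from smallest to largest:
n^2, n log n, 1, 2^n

Ordered by growth rate: 1 < n log n < n^2 < 2^n.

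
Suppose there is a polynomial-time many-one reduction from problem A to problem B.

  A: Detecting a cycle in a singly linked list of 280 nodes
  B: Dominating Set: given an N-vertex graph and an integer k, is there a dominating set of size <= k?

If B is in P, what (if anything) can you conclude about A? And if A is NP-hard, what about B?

A poly-time reduction A <=_p B means any A-instance can be transformed to a B-instance in poly time.
If B is in P: compose the reduction with B's poly-time algorithm to solve A in poly time, so A is in P.
If A is NP-hard: every NP problem reduces to A, which reduces to B; composing reductions, every NP problem reduces to B, so B is NP-hard.
(Here in fact A is P and B is NP-complete.)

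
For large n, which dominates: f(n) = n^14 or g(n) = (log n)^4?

f(n) = n^14 grows faster: any positive polynomial dominates any polylog.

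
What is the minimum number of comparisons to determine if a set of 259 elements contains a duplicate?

Determining if 259 elements are all distinct requires Omega(n log n) comparisons in the comparison model. This follows from the element distinctness lower bound.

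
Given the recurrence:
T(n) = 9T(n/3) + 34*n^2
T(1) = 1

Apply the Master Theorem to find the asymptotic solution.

a=9, b=3, f(n)=34*n^2. log_3(9) = 2. Case 2: T(n) = O(n^2 log n).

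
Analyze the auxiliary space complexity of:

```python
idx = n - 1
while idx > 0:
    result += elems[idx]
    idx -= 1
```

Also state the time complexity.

Space complexity: O(1).
Only a constant amount of auxiliary storage is used; nothing grows with n.
Time complexity: O(n).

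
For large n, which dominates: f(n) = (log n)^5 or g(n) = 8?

f(n) = (log n)^5 grows faster: any unbounded function dominates a constant.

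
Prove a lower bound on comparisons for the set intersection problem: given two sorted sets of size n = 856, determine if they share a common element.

For two sorted arrays of size n = 856, any correct algorithm must examine Omega(n) elements. If fewer are examined, an adversary places a common element in an unexamined gap. A merge-based scan achieves O(n), so the bound is tight.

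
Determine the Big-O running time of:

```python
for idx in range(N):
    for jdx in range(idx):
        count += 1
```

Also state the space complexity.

Time complexity: O(n^2).
Space complexity: O(1).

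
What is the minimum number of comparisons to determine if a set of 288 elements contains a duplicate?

Determining if 288 elements are all distinct requires Omega(n log n) comparisons in the comparison model. This follows from the element distinctness lower bound.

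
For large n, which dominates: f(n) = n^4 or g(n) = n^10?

g(n) = n^10 grows faster: n^10/n^4 = n^6 -> infinity.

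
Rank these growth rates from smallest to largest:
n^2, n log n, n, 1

Ordered by growth rate: 1 < n < n log n < n^2.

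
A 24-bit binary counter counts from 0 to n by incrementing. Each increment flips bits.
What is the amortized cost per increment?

Bit i flips every 2^i increments. Total flips over n increments: sum_{i=0}^{24} n/2^i < 2n. Amortized cost: 2n/n = O(1).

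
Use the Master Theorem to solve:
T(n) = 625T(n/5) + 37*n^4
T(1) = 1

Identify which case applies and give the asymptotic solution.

a=625, b=5, f(n)=37*n^4.
log_5(625) = 4, so n^(log_b(a)) = n^4.
f(n) = Theta(n^4), so Case 2 applies.
T(n) = Theta(n^4 log n).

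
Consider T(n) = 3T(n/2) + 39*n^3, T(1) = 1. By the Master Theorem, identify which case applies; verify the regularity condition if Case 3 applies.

a=3, b=2, f(n)=39*n^3.
log_2(3) = 1.585 < 3.
f(n) = Omega(n^(1.585+epsilon)) for some epsilon > 0, so Case 3 is the candidate.
Regularity: a*f(n/b) = 3*39*(n/2)^3 = (3/8)*39*n^3 <= c*f(n) with c = 3/8 < 1. Satisfied.
Case 3: T(n) = Theta(n^3).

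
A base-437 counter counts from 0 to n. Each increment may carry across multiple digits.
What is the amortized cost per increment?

Digit at position i changes every 437^i increments. Total digit changes over n increments: n * 437/(437-1) = O(n). Amortized: O(1).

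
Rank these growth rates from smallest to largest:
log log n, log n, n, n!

Ordered by growth rate: log log n < log n < n < n!.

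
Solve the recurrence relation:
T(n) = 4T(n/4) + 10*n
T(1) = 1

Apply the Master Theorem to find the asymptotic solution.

a=4, b=4, f(n)=10*n. log_4(4) = 1. Case 2: T(n) = O(n log n).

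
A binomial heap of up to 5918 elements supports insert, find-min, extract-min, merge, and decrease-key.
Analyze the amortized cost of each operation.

A binomial heap with n <= 5918 elements has at most floor(log_2 5918) + 1 = 13 trees. Using potential Phi = number of trees: Insert adds one tree, but cascading merges reduce count -- amortized O(1). Find-min reads the cached minimum pointer: O(1). Extract-min creates O(log n) new trees: O(log n). Merge combines tree lists: O(log n). Decrease-key sifts the element up its tree of height <= log n: O(log n).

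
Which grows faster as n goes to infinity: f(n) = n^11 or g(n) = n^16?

g(n) = n^16 grows faster: n^16/n^11 = n^5 -> infinity.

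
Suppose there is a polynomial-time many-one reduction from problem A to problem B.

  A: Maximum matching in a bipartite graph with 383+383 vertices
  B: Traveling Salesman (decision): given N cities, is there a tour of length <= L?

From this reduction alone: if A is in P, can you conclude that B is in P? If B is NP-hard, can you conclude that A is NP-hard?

A poly-time reduction A <=_p B transfers tractability DOWN (B easy => A easy) and hardness UP (A hard => B hard), not the reverse.
From A in P, the reduction alone does NOT give B in P: any problem in P trivially reduces to SAT, yet SAT is not known to be in P.
From B NP-hard, the reduction alone does NOT give A NP-hard: again, easy problems reduce to hard ones.
(Here in fact A is P and B is NP-complete.)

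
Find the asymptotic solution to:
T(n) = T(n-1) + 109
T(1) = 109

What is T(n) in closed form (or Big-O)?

Unrolling: T(n) = T(n-1) + 109 = T(n-2) + 2*109 = ... = T(1) + (n-1)*109 = 109 + (n-1)*109 = 109n.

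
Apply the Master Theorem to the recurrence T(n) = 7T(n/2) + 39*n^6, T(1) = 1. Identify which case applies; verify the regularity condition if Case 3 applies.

a=7, b=2, f(n)=39*n^6.
log_2(7) = 2.807 < 6.
f(n) = Omega(n^(2.807+epsilon)) for some epsilon > 0, so Case 3 is the candidate.
Regularity: a*f(n/b) = 7*39*(n/2)^6 = (7/64)*39*n^6 <= c*f(n) with c = 7/64 < 1. Satisfied.
Case 3: T(n) = Theta(n^6).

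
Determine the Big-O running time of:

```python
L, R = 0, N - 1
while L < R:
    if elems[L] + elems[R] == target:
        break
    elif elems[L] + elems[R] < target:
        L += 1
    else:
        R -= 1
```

Time complexity: O(n).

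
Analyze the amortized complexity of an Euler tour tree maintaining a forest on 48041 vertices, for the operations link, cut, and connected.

An Euler tour tree stores each tree's Euler tour as a balanced BST keyed by tour position. On 48041 vertices: link concatenates two tours via O(1) splits/joins of size <= 2*48041 (O(log n)); cut splits the tour at the two occurrences of the edge (O(log n)); connected compares BST roots (O(log n) to find the root). All O(log n) amortized.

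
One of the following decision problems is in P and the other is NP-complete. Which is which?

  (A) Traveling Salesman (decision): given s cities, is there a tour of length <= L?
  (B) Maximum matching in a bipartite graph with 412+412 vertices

(A) is NP-complete: reduces from Hamiltonian Cycle.
(B) is P: Hopcroft-Karp runs in O(E sqrt(V)).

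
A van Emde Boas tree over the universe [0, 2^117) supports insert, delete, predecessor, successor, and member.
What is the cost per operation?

vEB recursively partitions [0, 166153499473114484112975882535043072) into sqrt(u) clusters of size sqrt(u). Each operation recurses into either one cluster or the summary, never both: T(u) = T(sqrt(u)) + O(1) => T(u) = O(log log u) = O(log 117). This is worst-case, not just amortized.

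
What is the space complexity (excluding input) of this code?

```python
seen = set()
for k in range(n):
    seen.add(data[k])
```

Space complexity: O(n).
Auxiliary storage grows linearly with the input size n in the worst case.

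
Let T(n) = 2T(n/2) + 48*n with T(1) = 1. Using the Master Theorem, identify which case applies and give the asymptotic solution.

a=2, b=2, f(n)=48*n.
log_2(2) = 1, so n^(log_b(a)) = n.
f(n) = Theta(n), so Case 2 applies.
T(n) = Theta(n log n).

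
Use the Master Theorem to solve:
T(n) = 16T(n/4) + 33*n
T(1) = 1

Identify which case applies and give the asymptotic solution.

a=16, b=4, f(n)=33*n.
log_4(16) = 2 > 1.
Since f(n) = O(n^1) is polynomially smaller than n^2, Case 1 applies.
T(n) = Theta(n^2).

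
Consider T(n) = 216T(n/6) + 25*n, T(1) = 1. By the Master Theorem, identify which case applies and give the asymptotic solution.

a=216, b=6, f(n)=25*n.
log_6(216) = 3 > 1.
Since f(n) = O(n^1) is polynomially smaller than n^3, Case 1 applies.
T(n) = Theta(n^3).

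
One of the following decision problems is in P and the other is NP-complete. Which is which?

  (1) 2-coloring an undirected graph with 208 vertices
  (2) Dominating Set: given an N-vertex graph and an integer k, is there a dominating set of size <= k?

(1) is P: 2-coloring is bipartiteness testing via BFS, O(V+E).
(2) is NP-complete: reduces from Set Cover (with k part of the input).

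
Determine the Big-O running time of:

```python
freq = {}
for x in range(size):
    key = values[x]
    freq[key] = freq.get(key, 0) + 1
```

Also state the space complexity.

Time complexity: O(n).
Space complexity: O(n).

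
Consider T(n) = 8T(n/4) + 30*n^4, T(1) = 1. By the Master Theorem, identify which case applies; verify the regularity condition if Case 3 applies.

a=8, b=4, f(n)=30*n^4.
log_4(8) = 1.5 < 4.
f(n) = Omega(n^(1.5+epsilon)) for some epsilon > 0, so Case 3 is the candidate.
Regularity: a*f(n/b) = 8*30*(n/4)^4 = (8/256)*30*n^4 <= c*f(n) with c = 8/256 < 1. Satisfied.
Case 3: T(n) = Theta(n^4).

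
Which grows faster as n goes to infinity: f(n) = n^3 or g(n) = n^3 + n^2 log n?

f(n) = n^3 and g(n) = n^3 + n^2 log n are Theta of each other: the lower-order n^2 log n term is o(n^3); both are Theta(n^3).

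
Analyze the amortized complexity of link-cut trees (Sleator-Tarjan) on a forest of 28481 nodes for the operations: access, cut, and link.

Link-cut trees represent the forest using splay trees over preferred paths. With potential Phi = sum over nodes of log(size of virtual subtree), each access on 28481 nodes is O(log 28481) = O(log n) amortized by the splay-tree access lemma. Cut and link are O(1) plus one access.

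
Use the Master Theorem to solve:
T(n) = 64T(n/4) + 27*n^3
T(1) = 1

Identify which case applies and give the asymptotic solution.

a=64, b=4, f(n)=27*n^3.
log_4(64) = 3, so n^(log_b(a)) = n^3.
f(n) = Theta(n^3), so Case 2 applies.
T(n) = Theta(n^3 log n).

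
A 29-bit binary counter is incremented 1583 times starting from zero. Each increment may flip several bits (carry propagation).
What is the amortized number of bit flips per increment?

Bit i flips on every 2^i-th increment, so over 1583 increments bit i flips floor(1583/2^i) times. Summing over i: total flips < 2 * 1583. Amortized: < 2 = O(1) per increment.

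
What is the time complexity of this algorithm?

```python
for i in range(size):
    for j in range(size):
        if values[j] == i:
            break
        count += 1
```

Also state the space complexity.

Time complexity: O(n^2).
Space complexity: O(1).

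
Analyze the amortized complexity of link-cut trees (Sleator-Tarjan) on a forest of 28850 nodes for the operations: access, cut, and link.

Link-cut trees represent the forest using splay trees over preferred paths. With potential Phi = sum over nodes of log(size of virtual subtree), each access on 28850 nodes is O(log 28850) = O(log n) amortized by the splay-tree access lemma. Cut and link are O(1) plus one access.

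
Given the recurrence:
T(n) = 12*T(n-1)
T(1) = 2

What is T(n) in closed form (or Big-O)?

Each step multiplies by 12. T(n) = T(1)*12^(n-1) = 2*12^(n-1).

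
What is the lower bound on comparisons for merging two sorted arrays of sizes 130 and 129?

Adversary argument: with sizes 130 and 129 (differing by at most 1), interleave the two arrays so that every consecutive pair in the output comes from different inputs. Then each of the 258 adjacent output pairs must be directly compared, or the algorithm cannot determine their relative order. So 258 comparisons are necessary; standard merge achieves this.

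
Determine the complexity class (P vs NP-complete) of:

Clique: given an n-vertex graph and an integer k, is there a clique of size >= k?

This problem is NP-complete: complement of Independent Set / Vertex Cover (with k part of the input).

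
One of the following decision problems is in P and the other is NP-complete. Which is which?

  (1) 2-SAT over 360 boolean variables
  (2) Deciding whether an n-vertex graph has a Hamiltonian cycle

(1) is P: 2-SAT is solvable in linear time via implication-graph SCCs.
(2) is NP-complete: one of Karp's 21 NP-complete problems.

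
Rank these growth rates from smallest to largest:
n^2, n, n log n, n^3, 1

Ordered by growth rate: 1 < n < n log n < n^2 < n^3.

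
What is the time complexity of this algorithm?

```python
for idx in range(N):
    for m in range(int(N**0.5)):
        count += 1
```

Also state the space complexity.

Time complexity: O(n * sqrt(n)).
Space complexity: O(1).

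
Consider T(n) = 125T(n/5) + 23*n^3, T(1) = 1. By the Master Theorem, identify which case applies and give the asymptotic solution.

a=125, b=5, f(n)=23*n^3.
log_5(125) = 3, so n^(log_b(a)) = n^3.
f(n) = Theta(n^3), so Case 2 applies.
T(n) = Theta(n^3 log n).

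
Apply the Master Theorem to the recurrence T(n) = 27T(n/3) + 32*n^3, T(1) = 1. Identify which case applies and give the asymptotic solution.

a=27, b=3, f(n)=32*n^3.
log_3(27) = 3, so n^(log_b(a)) = n^3.
f(n) = Theta(n^3), so Case 2 applies.
T(n) = Theta(n^3 log n).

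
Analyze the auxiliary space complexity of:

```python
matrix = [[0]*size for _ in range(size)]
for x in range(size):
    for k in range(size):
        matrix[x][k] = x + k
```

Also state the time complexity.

Space complexity: O(n^2).
A 2D structure of size n x n is allocated.
Time complexity: O(n^2).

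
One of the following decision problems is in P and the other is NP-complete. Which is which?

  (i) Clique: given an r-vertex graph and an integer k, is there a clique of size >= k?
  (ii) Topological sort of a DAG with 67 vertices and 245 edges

(i) is NP-complete: complement of Independent Set / Vertex Cover (with k part of the input).
(ii) is P: DFS-based topological sort runs in O(V+E).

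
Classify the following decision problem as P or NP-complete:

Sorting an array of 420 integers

This problem is in P: merge sort runs in O(n log n).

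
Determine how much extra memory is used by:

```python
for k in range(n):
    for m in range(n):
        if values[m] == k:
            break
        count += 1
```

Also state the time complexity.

Space complexity: O(1).
Only a constant amount of auxiliary storage is used; nothing grows with n.
Time complexity: O(n^2).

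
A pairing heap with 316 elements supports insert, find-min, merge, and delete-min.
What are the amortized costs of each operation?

Pairing heaps are self-adjusting heap-ordered trees. Insert and merge link two roots: O(1). Find-min reads the root: O(1). Delete-min removes the root, then pairs children in two passes; amortized cost is O(log 316) = O(log n).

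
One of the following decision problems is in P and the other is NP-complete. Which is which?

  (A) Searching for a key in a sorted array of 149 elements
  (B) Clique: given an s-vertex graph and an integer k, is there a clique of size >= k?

(A) is P: binary search runs in O(log n).
(B) is NP-complete: complement of Independent Set / Vertex Cover (with k part of the input).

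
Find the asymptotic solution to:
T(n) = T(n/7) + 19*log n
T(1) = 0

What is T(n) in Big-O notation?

Each of the log_7(n) levels adds O(log n). T(n) = O(log^2 n).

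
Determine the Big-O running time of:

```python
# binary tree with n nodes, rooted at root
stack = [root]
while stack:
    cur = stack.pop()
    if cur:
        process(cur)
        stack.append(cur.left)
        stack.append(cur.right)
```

Time complexity: O(n).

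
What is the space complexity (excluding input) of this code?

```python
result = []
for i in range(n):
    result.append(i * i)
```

Space complexity: O(n).
Auxiliary storage grows linearly with the input size n in the worst case.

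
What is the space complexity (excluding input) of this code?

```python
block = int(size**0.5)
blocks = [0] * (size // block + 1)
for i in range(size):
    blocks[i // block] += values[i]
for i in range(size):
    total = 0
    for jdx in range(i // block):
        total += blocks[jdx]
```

Space complexity: O(sqrt(n)).
Storage scales with sqrt(n).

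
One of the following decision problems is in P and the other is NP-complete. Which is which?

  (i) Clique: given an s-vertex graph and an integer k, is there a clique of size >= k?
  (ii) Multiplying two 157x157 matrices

(i) is NP-complete: complement of Independent Set / Vertex Cover (with k part of the input).
(ii) is P: the schoolbook algorithm runs in O(n^3).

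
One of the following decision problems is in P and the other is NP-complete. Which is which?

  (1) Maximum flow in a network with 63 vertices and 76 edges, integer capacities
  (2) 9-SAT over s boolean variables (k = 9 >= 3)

(1) is P: Edmonds-Karp / push-relabel run in polynomial time.
(2) is NP-complete: 3-SAT is NP-complete (Cook-Levin); k-SAT for k>=3 reduces from 3-SAT.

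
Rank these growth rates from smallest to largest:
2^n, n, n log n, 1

Ordered by growth rate: 1 < n < n log n < 2^n.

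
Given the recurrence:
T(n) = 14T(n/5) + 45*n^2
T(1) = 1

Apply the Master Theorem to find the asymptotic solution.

a=14, b=5, f(n)=45*n^2. log_5(14) = 1.64 < 2. Case 3: T(n) = O(n^2).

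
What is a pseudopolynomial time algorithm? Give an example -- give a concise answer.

A pseudopolynomial algorithm runs in time polynomial in the numeric value of the input, but exponential in the input length. The dynamic programming solution for Subset Sum runs in O(n*W) where W is the target sum. This is pseudopolynomial because W can be exponential in the number of bits to represent it.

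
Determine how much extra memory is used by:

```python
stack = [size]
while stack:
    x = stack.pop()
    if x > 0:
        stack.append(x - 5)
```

Space complexity: O(1).
Only a constant amount of auxiliary storage is used; nothing grows with n.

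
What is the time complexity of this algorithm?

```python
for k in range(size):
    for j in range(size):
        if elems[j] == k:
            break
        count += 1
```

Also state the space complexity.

Time complexity: O(n^2).
Space complexity: O(1).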